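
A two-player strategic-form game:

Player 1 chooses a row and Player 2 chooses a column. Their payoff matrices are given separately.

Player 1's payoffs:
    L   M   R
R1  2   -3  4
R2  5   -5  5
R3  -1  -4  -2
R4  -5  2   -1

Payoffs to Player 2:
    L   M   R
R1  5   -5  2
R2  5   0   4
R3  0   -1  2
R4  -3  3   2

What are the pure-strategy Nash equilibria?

(R1, L): Player 1 can switch to R2 (2 → 5). Not NE.
(R1, M): Player 1 can switch to R4 (-3 → 2). Not NE.
(R1, R): Player 1 can switch to R2 (4 → 5). Not NE.
(R2, L): Player 1 gets 5, best alternative 2; Player 2 gets 5, best alternative 4. No profitable deviation — NE.
(R2, M): Player 1 can switch to R1 (-5 → -3). Not NE.
(R2, R): Player 2 can switch to L (4 → 5). Not NE.
(R3, L): Player 1 can switch to R1 (-1 → 2). Not NE.
(R3, M): Player 1 can switch to R1 (-4 → -3). Not NE.
(R3, R): Player 1 can switch to R1 (-2 → 4). Not NE.
(R4, L): Player 1 can switch to R1 (-5 → 2). Not NE.
(R4, M): Player 1 gets 2, best alternative -3; Player 2 gets 3, best alternative 2. No profitable deviation — NE.
(R4, R): Player 1 can switch to R1 (-1 → 4). Not NE.

Pure-strategy Nash equilibria: (R2, L) and (R4, M)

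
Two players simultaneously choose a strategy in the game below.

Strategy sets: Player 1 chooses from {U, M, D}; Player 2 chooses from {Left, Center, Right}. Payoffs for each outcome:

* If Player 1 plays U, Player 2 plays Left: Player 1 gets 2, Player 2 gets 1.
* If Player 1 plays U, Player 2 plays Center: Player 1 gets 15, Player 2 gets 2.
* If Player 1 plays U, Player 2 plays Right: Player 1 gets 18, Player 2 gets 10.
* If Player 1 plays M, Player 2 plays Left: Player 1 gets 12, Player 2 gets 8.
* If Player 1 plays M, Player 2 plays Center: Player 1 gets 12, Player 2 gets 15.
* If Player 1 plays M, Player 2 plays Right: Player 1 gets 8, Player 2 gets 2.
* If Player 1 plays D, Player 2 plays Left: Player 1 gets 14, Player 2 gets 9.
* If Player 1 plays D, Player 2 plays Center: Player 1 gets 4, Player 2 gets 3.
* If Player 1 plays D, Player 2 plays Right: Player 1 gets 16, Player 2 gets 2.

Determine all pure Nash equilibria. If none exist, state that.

Player 1 against Left: payoffs 2, 12, 14 → best response D.
Player 1 against Center: payoffs 15, 12, 4 → best response U.
Player 1 against Right: payoffs 18, 8, 16 → best response U.
Player 2 against U: payoffs 1, 2, 10 → best response Right.
Player 2 against M: payoffs 8, 15, 2 → best response Center.
Player 2 against D: payoffs 9, 3, 2 → best response Left.
Mutual best responses: (U, Right); (D, Left).

Pure-strategy Nash equilibria: (U, Right), (D, Left)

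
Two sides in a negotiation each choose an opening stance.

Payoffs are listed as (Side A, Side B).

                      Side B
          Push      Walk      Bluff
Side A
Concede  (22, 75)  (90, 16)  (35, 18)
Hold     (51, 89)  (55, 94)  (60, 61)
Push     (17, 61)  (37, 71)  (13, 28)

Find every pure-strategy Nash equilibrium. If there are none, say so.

There is no pure-strategy Nash equilibrium.

(Concede, Push): Side A can switch to Hold (22 → 51). Not NE.
(Concede, Walk): Side B can switch to Push (16 → 75). Not NE.
(Concede, Bluff): Side A can switch to Hold (35 → 60). Not NE.
(Hold, Push): Side B can switch to Walk (89 → 94). Not NE.
(Hold, Walk): Side A can switch to Concede (55 → 90). Not NE.
(Hold, Bluff): Side B can switch to Push (61 → 89). Not NE.
(Push, Push): Side A can switch to Concede (17 → 22). Not NE.
(Push, Walk): Side A can switch to Concede (37 → 90). Not NE.
(The remaining 1 profile has a profitable deviation by the same check.)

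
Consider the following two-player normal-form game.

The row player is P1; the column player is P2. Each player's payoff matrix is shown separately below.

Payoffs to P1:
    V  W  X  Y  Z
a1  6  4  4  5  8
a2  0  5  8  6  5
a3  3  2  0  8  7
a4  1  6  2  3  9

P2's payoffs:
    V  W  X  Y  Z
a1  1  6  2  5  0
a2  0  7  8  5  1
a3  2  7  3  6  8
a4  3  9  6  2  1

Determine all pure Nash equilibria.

P1 against V: payoffs 6, 0, 3, 1 → best response a1.
P1 against W: payoffs 4, 5, 2, 6 → best response a4.
P1 against X: payoffs 4, 8, 0, 2 → best response a2.
P1 against Y: payoffs 5, 6, 8, 3 → best response a3.
P1 against Z: payoffs 8, 5, 7, 9 → best response a4.
P2 against a1: payoffs 1, 6, 2, 5, 0 → best response W.
P2 against a2: payoffs 0, 7, 8, 5, 1 → best response X.
P2 against a3: payoffs 2, 7, 3, 6, 8 → best response Z.
P2 against a4: payoffs 3, 9, 6, 2, 1 → best response W.
Mutual best responses: (a2, X); (a4, W).

Pure-strategy Nash equilibria: (a2, X), (a4, W)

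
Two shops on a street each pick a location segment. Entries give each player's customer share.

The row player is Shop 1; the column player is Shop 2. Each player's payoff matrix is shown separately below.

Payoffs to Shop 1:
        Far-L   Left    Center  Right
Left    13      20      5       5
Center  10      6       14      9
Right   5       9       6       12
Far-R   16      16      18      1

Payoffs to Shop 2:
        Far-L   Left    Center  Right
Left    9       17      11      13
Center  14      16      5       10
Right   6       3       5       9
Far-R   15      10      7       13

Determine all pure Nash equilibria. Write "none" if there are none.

Shop 1 against Far-L: payoffs 13, 10, 5, 16 → best response Far-R.
Shop 1 against Left: payoffs 20, 6, 9, 16 → best response Left.
Shop 1 against Center: payoffs 5, 14, 6, 18 → best response Far-R.
Shop 1 against Right: payoffs 5, 9, 12, 1 → best response Right.
Shop 2 against Left: payoffs 9, 17, 11, 13 → best response Left.
Shop 2 against Center: payoffs 14, 16, 5, 10 → best response Left.
Shop 2 against Right: payoffs 6, 3, 5, 9 → best response Right.
Shop 2 against Far-R: payoffs 15, 10, 7, 13 → best response Far-L.
Mutual best responses: (Left, Left); (Right, Right); (Far-R, Far-L).

The pure Nash equilibria are (Left, Left) and (Right, Right) and (Far-R, Far-L).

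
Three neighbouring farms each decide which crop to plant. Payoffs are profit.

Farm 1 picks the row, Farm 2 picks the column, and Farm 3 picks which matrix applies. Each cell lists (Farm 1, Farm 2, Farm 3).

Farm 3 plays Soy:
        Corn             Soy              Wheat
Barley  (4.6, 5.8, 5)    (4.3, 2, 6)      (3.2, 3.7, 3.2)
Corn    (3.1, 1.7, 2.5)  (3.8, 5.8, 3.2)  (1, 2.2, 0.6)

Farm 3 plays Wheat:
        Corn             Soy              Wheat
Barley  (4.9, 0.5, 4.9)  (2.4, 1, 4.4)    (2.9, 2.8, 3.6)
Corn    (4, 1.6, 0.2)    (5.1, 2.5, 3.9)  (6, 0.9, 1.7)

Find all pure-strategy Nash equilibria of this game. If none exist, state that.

Farm 1 against (Corn, Soy): payoffs 4.6, 3.1 → best response Barley.
Farm 1 against (Corn, Wheat): payoffs 4.9, 4 → best response Barley.
Farm 1 against (Soy, Soy): payoffs 4.3, 3.8 → best response Barley.
Farm 1 against (Soy, Wheat): payoffs 2.4, 5.1 → best response Corn.
Farm 1 against (Wheat, Soy): payoffs 3.2, 1 → best response Barley.
Farm 1 against (Wheat, Wheat): payoffs 2.9, 6 → best response Corn.
Farm 2 against (Barley, Soy): payoffs 5.8, 2, 3.7 → best response Corn.
Farm 2 against (Barley, Wheat): payoffs 0.5, 1, 2.8 → best response Wheat.
Farm 2 against (Corn, Soy): payoffs 1.7, 5.8, 2.2 → best response Soy.
Farm 2 against (Corn, Wheat): payoffs 1.6, 2.5, 0.9 → best response Soy.
Farm 3 against (Barley, Corn): payoffs 5, 4.9 → best response Soy.
Farm 3 against (Barley, Soy): payoffs 6, 4.4 → best response Soy.
Farm 3 against (Barley, Wheat): payoffs 3.2, 3.6 → best response Wheat.
Farm 3 against (Corn, Corn): payoffs 2.5, 0.2 → best response Soy.
Farm 3 against (Corn, Soy): payoffs 3.2, 3.9 → best response Wheat.
Farm 3 against (Corn, Wheat): payoffs 0.6, 1.7 → best response Wheat.
Mutual best responses: (Barley, Corn, Soy); (Corn, Soy, Wheat).

(Barley, Corn, Soy), (Corn, Soy, Wheat)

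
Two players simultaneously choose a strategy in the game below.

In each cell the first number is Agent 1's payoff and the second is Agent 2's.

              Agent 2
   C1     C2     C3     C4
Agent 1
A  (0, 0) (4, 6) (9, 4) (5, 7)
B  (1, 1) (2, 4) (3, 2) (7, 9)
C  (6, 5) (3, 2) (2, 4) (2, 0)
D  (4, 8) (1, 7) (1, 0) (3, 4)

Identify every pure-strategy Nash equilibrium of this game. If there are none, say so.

The pure Nash equilibria are (B, C4) and (C, C1).

Agent 1 against C1: payoffs 0, 1, 6, 4 → best response C.
Agent 1 against C2: payoffs 4, 2, 3, 1 → best response A.
Agent 1 against C3: payoffs 9, 3, 2, 1 → best response A.
Agent 1 against C4: payoffs 5, 7, 2, 3 → best response B.
Agent 2 against A: payoffs 0, 6, 4, 7 → best response C4.
Agent 2 against B: payoffs 1, 4, 2, 9 → best response C4.
Agent 2 against C: payoffs 5, 2, 4, 0 → best response C1.
Agent 2 against D: payoffs 8, 7, 0, 4 → best response C1.
Mutual best responses: (B, C4); (C, C1).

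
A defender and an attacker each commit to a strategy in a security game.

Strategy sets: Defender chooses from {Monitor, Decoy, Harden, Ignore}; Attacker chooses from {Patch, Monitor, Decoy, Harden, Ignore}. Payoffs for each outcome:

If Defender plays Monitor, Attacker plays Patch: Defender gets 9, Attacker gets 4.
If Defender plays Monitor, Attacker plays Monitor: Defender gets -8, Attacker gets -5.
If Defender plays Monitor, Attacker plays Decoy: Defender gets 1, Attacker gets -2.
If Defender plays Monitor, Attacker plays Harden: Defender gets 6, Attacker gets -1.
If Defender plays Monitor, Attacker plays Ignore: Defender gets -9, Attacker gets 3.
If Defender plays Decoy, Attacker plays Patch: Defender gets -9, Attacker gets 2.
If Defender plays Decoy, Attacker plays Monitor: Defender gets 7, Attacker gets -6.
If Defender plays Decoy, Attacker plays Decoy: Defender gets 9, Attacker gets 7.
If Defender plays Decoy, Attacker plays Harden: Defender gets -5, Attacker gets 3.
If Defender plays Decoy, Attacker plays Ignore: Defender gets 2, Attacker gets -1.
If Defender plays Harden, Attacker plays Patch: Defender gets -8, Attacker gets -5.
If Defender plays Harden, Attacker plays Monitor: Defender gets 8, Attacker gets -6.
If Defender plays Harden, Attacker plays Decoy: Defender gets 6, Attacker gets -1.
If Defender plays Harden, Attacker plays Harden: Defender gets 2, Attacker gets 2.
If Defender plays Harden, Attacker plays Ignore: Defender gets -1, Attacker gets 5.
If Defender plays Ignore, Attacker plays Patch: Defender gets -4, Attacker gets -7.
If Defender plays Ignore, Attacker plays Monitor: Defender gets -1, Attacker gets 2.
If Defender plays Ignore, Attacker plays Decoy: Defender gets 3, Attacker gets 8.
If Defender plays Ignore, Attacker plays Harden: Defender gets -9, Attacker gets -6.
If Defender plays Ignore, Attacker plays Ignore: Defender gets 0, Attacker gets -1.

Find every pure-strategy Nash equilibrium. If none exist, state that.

(Monitor, Patch): Defender gets 9, best alternative -4; Attacker gets 4, best alternative 3. No profitable deviation — NE.
(Monitor, Monitor): Defender can switch to Decoy (-8 → 7). Not NE.
(Monitor, Decoy): Defender can switch to Decoy (1 → 9). Not NE.
(Monitor, Harden): Attacker can switch to Patch (-1 → 4). Not NE.
(Monitor, Ignore): Defender can switch to Decoy (-9 → 2). Not NE.
(Decoy, Patch): Defender can switch to Monitor (-9 → 9). Not NE.
(Decoy, Monitor): Defender can switch to Harden (7 → 8). Not NE.
(Decoy, Decoy): Defender gets 9, best alternative 6; Attacker gets 7, best alternative 3. No profitable deviation — NE.
(Decoy, Harden): Defender can switch to Monitor (-5 → 6). Not NE.
(Decoy, Ignore): Attacker can switch to Patch (-1 → 2). Not NE.
(Harden, Patch): Defender can switch to Monitor (-8 → 9). Not NE.
(Harden, Monitor): Attacker can switch to Patch (-6 → -5). Not NE.
(Harden, Decoy): Defender can switch to Decoy (6 → 9). Not NE.
(Harden, Harden): Defender can switch to Monitor (2 → 6). Not NE.
(The remaining 6 profiles each have a profitable deviation by the same check.)

(Monitor, Patch), (Decoy, Decoy)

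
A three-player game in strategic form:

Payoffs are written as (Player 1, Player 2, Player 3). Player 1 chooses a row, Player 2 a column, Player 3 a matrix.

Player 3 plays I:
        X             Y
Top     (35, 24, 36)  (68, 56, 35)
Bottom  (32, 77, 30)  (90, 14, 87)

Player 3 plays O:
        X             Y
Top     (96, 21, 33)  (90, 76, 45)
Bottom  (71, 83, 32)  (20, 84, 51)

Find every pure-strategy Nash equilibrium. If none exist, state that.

Mark each player's best response to every combination of opponents' strategies; a profile where every player is best-responding is a pure Nash equilibrium.
Player 1 against (X, I): payoffs 35, 32 → best response Top.
Player 1 against (X, O): payoffs 96, 71 → best response Top.
Player 1 against (Y, I): payoffs 68, 90 → best response Bottom.
Player 1 against (Y, O): payoffs 90, 20 → best response Top.
Player 2 against (Top, I): payoffs 24, 56 → best response Y.
Player 2 against (Top, O): payoffs 21, 76 → best response Y.
Player 2 against (Bottom, I): payoffs 77, 14 → best response X.
Player 2 against (Bottom, O): payoffs 83, 84 → best response Y.
Player 3 against (Top, X): payoffs 36, 33 → best response I.
Player 3 against (Top, Y): payoffs 35, 45 → best response O.
Player 3 against (Bottom, X): payoffs 30, 32 → best response O.
Player 3 against (Bottom, Y): payoffs 87, 51 → best response I.
Mutual best responses: (Top, Y, O).

The unique pure-strategy Nash equilibrium is (Top, Y, O).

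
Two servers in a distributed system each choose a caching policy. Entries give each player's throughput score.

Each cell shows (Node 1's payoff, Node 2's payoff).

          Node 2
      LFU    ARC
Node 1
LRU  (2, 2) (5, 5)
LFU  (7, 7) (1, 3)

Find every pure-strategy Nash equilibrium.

Mark each player's best response to every combination of opponents' strategies; a profile where every player is best-responding is a pure Nash equilibrium.
Node 1 against LFU: payoffs 2, 7 → best response LFU.
Node 1 against ARC: payoffs 5, 1 → best response LRU.
Node 2 against LRU: payoffs 2, 5 → best response ARC.
Node 2 against LFU: payoffs 7, 3 → best response LFU.
Mutual best responses: (LRU, ARC); (LFU, LFU).

The pure Nash equilibria are (LRU, ARC) and (LFU, LFU).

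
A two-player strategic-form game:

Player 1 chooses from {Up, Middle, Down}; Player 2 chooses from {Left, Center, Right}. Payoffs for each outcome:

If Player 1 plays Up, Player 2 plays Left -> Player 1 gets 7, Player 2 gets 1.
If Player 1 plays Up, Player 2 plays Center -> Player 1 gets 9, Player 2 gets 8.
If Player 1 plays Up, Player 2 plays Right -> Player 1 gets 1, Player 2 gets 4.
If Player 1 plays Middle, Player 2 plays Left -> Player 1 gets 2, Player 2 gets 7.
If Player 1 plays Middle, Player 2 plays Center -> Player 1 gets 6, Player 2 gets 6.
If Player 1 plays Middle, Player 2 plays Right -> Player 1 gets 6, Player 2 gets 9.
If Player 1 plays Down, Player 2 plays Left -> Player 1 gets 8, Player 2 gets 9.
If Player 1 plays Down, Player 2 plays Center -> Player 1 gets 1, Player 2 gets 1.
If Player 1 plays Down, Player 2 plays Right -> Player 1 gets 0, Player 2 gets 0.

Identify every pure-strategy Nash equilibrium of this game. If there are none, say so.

(Up, Left): Player 1 can switch to Down (7 → 8). Not NE.
(Up, Center): Player 1 gets 9, best alternative 6; Player 2 gets 8, best alternative 4. No profitable deviation — NE.
(Up, Right): Player 1 can switch to Middle (1 → 6). Not NE.
(Middle, Left): Player 1 can switch to Up (2 → 7). Not NE.
(Middle, Center): Player 1 can switch to Up (6 → 9). Not NE.
(Middle, Right): Player 1 gets 6, best alternative 1; Player 2 gets 9, best alternative 7. No profitable deviation — NE.
(Down, Left): Player 1 gets 8, best alternative 7; Player 2 gets 9, best alternative 1. No profitable deviation — NE.
(Down, Center): Player 1 can switch to Up (1 → 9). Not NE.
(Down, Right): Player 1 can switch to Up (0 → 1). Not NE.

The pure Nash equilibria are (Up, Center) and (Middle, Right) and (Down, Left).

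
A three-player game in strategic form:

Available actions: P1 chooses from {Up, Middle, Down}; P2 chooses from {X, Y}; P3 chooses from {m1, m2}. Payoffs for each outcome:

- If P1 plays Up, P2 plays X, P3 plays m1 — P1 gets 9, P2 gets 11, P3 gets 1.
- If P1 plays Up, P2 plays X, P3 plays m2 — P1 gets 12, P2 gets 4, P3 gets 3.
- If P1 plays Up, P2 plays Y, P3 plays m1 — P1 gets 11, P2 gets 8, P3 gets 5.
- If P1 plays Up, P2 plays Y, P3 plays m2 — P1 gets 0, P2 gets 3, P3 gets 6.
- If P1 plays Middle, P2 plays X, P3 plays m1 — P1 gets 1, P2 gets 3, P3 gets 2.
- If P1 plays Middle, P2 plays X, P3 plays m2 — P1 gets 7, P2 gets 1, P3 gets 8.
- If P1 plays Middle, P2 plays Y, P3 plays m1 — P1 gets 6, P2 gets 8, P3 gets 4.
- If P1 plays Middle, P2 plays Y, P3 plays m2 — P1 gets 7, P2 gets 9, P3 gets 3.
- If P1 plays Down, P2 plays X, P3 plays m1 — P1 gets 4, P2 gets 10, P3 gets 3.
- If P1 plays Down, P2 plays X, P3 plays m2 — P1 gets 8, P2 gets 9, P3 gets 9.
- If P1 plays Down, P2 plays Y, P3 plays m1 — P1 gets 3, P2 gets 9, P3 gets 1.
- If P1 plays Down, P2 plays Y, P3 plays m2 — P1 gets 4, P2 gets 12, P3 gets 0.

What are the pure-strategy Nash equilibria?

The unique pure-strategy Nash equilibrium is (Up, X, m2).

(Up, X, m1): P3 can switch to m2 (1 → 3). Not NE.
(Up, X, m2): P1 gets 12, best alternative 8; P2 gets 4, best alternative 3; P3 gets 3, best alternative 1. No profitable deviation — NE.
(Up, Y, m1): P2 can switch to X (8 → 11). Not NE.
(Up, Y, m2): P1 can switch to Middle (0 → 7). Not NE.
(Middle, X, m1): P1 can switch to Up (1 → 9). Not NE.
(Middle, X, m2): P1 can switch to Up (7 → 12). Not NE.
(Middle, Y, m1): P1 can switch to Up (6 → 11). Not NE.
(Middle, Y, m2): P3 can switch to m1 (3 → 4). Not NE.
(Down, X, m1): P1 can switch to Up (4 → 9). Not NE.
(Down, X, m2): P1 can switch to Up (8 → 12). Not NE.
(Down, Y, m1): P1 can switch to Up (3 → 11). Not NE.
(Down, Y, m2): P1 can switch to Middle (4 → 7). Not NE.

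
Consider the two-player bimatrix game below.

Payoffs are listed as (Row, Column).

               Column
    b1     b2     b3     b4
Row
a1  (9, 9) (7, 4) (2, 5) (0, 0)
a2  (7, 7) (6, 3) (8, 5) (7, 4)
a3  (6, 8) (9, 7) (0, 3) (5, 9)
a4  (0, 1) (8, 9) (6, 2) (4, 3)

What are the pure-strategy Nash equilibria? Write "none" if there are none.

The unique pure-strategy Nash equilibrium is (a1, b1).

(a1, b1): Row gets 9, best alternative 7; Column gets 9, best alternative 5. No profitable deviation — NE.
(a1, b2): Row can switch to a3 (7 → 9). Not NE.
(a1, b3): Row can switch to a2 (2 → 8). Not NE.
(a1, b4): Row can switch to a2 (0 → 7). Not NE.
(a2, b1): Row can switch to a1 (7 → 9). Not NE.
(a2, b2): Row can switch to a1 (6 → 7). Not NE.
(a2, b3): Column can switch to b1 (5 → 7). Not NE.
(a2, b4): Column can switch to b1 (4 → 7). Not NE.
(a3, b1): Row can switch to a1 (6 → 9). Not NE.
(a3, b2): Column can switch to b1 (7 → 8). Not NE.
(a3, b3): Row can switch to a1 (0 → 2). Not NE.
(The remaining 5 profiles each have a profitable deviation by the same check.)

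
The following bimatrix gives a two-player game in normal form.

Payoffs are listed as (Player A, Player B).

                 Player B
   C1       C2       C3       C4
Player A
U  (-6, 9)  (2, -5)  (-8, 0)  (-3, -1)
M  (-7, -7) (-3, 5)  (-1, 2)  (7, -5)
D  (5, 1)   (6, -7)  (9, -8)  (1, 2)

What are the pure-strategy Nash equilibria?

This game has no pure Nash equilibrium.

Player A against C1: payoffs -6, -7, 5 → best response D.
Player A against C2: payoffs 2, -3, 6 → best response D.
Player A against C3: payoffs -8, -1, 9 → best response D.
Player A against C4: payoffs -3, 7, 1 → best response M.
Player B against U: payoffs 9, -5, 0, -1 → best response C1.
Player B against M: payoffs -7, 5, 2, -5 → best response C2.
Player B against D: payoffs 1, -7, -8, 2 → best response C4.
No profile is a mutual best response for all players.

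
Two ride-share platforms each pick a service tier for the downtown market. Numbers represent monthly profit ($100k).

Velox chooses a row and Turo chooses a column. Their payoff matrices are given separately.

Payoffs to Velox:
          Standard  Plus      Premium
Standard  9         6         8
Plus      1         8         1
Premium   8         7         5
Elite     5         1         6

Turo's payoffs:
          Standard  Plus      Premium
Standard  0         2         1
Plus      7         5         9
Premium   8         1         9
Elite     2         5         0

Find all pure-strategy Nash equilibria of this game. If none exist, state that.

Mark each player's best response to every combination of opponents' strategies; a profile where every player is best-responding is a pure Nash equilibrium.
Velox against Standard: payoffs 9, 1, 8, 5 → best response Standard.
Velox against Plus: payoffs 6, 8, 7, 1 → best response Plus.
Velox against Premium: payoffs 8, 1, 5, 6 → best response Standard.
Turo against Standard: payoffs 0, 2, 1 → best response Plus.
Turo against Plus: payoffs 7, 5, 9 → best response Premium.
Turo against Premium: payoffs 8, 1, 9 → best response Premium.
Turo against Elite: payoffs 2, 5, 0 → best response Plus.
No profile is a mutual best response for all players.

There is no pure-strategy Nash equilibrium.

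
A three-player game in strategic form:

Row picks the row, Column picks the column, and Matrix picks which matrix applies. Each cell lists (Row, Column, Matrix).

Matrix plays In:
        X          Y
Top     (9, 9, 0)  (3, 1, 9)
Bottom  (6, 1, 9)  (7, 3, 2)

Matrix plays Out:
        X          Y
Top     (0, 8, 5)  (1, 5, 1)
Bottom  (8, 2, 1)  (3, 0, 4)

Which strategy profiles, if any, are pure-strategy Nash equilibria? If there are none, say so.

(Top, X, In): Matrix can switch to Out (0 → 5). Not NE.
(Top, X, Out): Row can switch to Bottom (0 → 8). Not NE.
(Top, Y, In): Row can switch to Bottom (3 → 7). Not NE.
(Top, Y, Out): Row can switch to Bottom (1 → 3). Not NE.
(Bottom, X, In): Row can switch to Top (6 → 9). Not NE.
(Bottom, X, Out): Matrix can switch to In (1 → 9). Not NE.
(Bottom, Y, In): Matrix can switch to Out (2 → 4). Not NE.
(Bottom, Y, Out): Column can switch to X (0 → 2). Not NE.

No pure-strategy Nash equilibrium.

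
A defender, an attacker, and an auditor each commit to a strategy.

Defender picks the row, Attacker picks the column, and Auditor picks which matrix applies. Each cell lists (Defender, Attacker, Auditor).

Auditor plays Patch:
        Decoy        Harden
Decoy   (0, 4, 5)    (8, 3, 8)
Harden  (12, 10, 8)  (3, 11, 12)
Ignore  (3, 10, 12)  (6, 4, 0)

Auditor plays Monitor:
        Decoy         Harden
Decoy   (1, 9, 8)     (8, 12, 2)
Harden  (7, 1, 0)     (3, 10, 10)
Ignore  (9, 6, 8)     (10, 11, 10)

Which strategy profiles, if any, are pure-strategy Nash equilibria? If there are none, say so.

The unique pure-strategy Nash equilibrium is (Ignore, Harden, Monitor).

For each player, find the best response to each opponent profile; mutual best responses are the pure NE.
Defender against (Decoy, Patch): payoffs 0, 12, 3 → best response Harden.
Defender against (Decoy, Monitor): payoffs 1, 7, 9 → best response Ignore.
Defender against (Harden, Patch): payoffs 8, 3, 6 → best response Decoy.
Defender against (Harden, Monitor): payoffs 8, 3, 10 → best response Ignore.
Attacker against (Decoy, Patch): payoffs 4, 3 → best response Decoy.
Attacker against (Decoy, Monitor): payoffs 9, 12 → best response Harden.
Attacker against (Harden, Patch): payoffs 10, 11 → best response Harden.
Attacker against (Harden, Monitor): payoffs 1, 10 → best response Harden.
Attacker against (Ignore, Patch): payoffs 10, 4 → best response Decoy.
Attacker against (Ignore, Monitor): payoffs 6, 11 → best response Harden.
Auditor against (Decoy, Decoy): payoffs 5, 8 → best response Monitor.
Auditor against (Decoy, Harden): payoffs 8, 2 → best response Patch.
Auditor against (Harden, Decoy): payoffs 8, 0 → best response Patch.
Auditor against (Harden, Harden): payoffs 12, 10 → best response Patch.
Auditor against (Ignore, Decoy): payoffs 12, 8 → best response Patch.
Auditor against (Ignore, Harden): payoffs 0, 10 → best response Monitor.
Mutual best responses: (Ignore, Harden, Monitor).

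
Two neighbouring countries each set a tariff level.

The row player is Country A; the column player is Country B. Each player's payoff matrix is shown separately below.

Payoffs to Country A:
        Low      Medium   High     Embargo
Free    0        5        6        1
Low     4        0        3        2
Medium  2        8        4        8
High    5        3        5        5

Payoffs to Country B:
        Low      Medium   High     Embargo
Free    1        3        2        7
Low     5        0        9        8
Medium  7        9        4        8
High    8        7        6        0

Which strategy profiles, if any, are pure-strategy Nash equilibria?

Mark each player's best response to every combination of opponents' strategies; a profile where every player is best-responding is a pure Nash equilibrium.
Country A against Low: payoffs 0, 4, 2, 5 → best response High.
Country A against Medium: payoffs 5, 0, 8, 3 → best response Medium.
Country A against High: payoffs 6, 3, 4, 5 → best response Free.
Country A against Embargo: payoffs 1, 2, 8, 5 → best response Medium.
Country B against Free: payoffs 1, 3, 2, 7 → best response Embargo.
Country B against Low: payoffs 5, 0, 9, 8 → best response High.
Country B against Medium: payoffs 7, 9, 4, 8 → best response Medium.
Country B against High: payoffs 8, 7, 6, 0 → best response Low.
Mutual best responses: (Medium, Medium); (High, Low).

Pure-strategy Nash equilibria: (Medium, Medium); (High, Low)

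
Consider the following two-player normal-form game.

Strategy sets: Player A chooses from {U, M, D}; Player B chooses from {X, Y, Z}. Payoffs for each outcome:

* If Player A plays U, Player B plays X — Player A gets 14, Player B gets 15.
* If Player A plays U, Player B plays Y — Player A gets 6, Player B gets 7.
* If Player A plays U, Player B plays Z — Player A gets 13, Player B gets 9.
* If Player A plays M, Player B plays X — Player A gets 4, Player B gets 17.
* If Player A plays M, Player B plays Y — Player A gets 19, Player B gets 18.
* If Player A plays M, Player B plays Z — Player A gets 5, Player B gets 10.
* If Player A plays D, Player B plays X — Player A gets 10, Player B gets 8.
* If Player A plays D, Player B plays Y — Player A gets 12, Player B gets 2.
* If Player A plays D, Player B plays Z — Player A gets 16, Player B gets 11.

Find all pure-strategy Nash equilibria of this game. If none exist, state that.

The pure Nash equilibria are (U, X), (M, Y), (D, Z).

Mark each player's best response to every combination of opponents' strategies; a profile where every player is best-responding is a pure Nash equilibrium.
Player A against X: payoffs 14, 4, 10 → best response U.
Player A against Y: payoffs 6, 19, 12 → best response M.
Player A against Z: payoffs 13, 5, 16 → best response D.
Player B against U: payoffs 15, 7, 9 → best response X.
Player B against M: payoffs 17, 18, 10 → best response Y.
Player B against D: payoffs 8, 2, 11 → best response Z.
Mutual best responses: (U, X); (M, Y); (D, Z).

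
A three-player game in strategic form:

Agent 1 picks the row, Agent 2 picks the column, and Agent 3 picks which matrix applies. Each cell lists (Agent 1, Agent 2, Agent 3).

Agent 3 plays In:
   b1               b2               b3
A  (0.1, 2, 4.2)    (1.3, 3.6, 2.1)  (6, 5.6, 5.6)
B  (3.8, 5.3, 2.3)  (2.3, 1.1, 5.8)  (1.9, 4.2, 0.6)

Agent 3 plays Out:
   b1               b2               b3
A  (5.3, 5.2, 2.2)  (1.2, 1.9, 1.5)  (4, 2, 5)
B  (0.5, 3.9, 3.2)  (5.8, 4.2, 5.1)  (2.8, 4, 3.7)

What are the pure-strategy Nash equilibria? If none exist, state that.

The unique pure-strategy Nash equilibrium is (A, b3, In).

Agent 1 against (b1, In): payoffs 0.1, 3.8 → best response B.
Agent 1 against (b1, Out): payoffs 5.3, 0.5 → best response A.
Agent 1 against (b2, In): payoffs 1.3, 2.3 → best response B.
Agent 1 against (b2, Out): payoffs 1.2, 5.8 → best response B.
Agent 1 against (b3, In): payoffs 6, 1.9 → best response A.
Agent 1 against (b3, Out): payoffs 4, 2.8 → best response A.
Agent 2 against (A, In): payoffs 2, 3.6, 5.6 → best response b3.
Agent 2 against (A, Out): payoffs 5.2, 1.9, 2 → best response b1.
Agent 2 against (B, In): payoffs 5.3, 1.1, 4.2 → best response b1.
Agent 2 against (B, Out): payoffs 3.9, 4.2, 4 → best response b2.
Agent 3 against (A, b1): payoffs 4.2, 2.2 → best response In.
Agent 3 against (A, b2): payoffs 2.1, 1.5 → best response In.
Agent 3 against (A, b3): payoffs 5.6, 5 → best response In.
Agent 3 against (B, b1): payoffs 2.3, 3.2 → best response Out.
Agent 3 against (B, b2): payoffs 5.8, 5.1 → best response In.
Agent 3 against (B, b3): payoffs 0.6, 3.7 → best response Out.
Mutual best responses: (A, b3, In).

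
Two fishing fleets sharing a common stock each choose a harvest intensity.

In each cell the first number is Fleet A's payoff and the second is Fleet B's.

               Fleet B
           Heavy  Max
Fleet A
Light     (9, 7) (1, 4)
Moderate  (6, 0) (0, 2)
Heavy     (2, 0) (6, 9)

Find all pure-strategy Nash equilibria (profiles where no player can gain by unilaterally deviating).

(Light, Heavy), (Heavy, Max)

For each player, find the best response to each opponent profile; mutual best responses are the pure NE.
Fleet A against Heavy: payoffs 9, 6, 2 → best response Light.
Fleet A against Max: payoffs 1, 0, 6 → best response Heavy.
Fleet B against Light: payoffs 7, 4 → best response Heavy.
Fleet B against Moderate: payoffs 0, 2 → best response Max.
Fleet B against Heavy: payoffs 0, 9 → best response Max.
Mutual best responses: (Light, Heavy); (Heavy, Max).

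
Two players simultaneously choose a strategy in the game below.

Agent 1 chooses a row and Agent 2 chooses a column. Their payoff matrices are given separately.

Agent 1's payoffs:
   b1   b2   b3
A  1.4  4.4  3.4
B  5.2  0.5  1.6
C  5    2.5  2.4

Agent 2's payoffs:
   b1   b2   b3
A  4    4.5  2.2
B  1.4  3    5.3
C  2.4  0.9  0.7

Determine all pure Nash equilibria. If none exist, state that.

(A, b2)

(A, b1): Agent 1 can switch to B (1.4 → 5.2). Not NE.
(A, b2): Agent 1 gets 4.4, best alternative 2.5; Agent 2 gets 4.5, best alternative 4. No profitable deviation — NE.
(A, b3): Agent 2 can switch to b1 (2.2 → 4). Not NE.
(B, b1): Agent 2 can switch to b2 (1.4 → 3). Not NE.
(B, b2): Agent 1 can switch to A (0.5 → 4.4). Not NE.
(B, b3): Agent 1 can switch to A (1.6 → 3.4). Not NE.
(C, b1): Agent 1 can switch to B (5 → 5.2). Not NE.
(C, b2): Agent 1 can switch to A (2.5 → 4.4). Not NE.
(C, b3): Agent 1 can switch to A (2.4 → 3.4). Not NE.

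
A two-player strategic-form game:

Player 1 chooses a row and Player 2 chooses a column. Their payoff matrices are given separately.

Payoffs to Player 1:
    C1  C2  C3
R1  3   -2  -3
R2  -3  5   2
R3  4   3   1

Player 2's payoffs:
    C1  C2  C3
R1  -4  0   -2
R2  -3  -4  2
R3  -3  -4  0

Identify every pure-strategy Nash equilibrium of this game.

Player 1 against C1: payoffs 3, -3, 4 → best response R3.
Player 1 against C2: payoffs -2, 5, 3 → best response R2.
Player 1 against C3: payoffs -3, 2, 1 → best response R2.
Player 2 against R1: payoffs -4, 0, -2 → best response C2.
Player 2 against R2: payoffs -3, -4, 2 → best response C3.
Player 2 against R3: payoffs -3, -4, 0 → best response C3.
Mutual best responses: (R2, C3).

The unique pure-strategy Nash equilibrium is (R2, C3).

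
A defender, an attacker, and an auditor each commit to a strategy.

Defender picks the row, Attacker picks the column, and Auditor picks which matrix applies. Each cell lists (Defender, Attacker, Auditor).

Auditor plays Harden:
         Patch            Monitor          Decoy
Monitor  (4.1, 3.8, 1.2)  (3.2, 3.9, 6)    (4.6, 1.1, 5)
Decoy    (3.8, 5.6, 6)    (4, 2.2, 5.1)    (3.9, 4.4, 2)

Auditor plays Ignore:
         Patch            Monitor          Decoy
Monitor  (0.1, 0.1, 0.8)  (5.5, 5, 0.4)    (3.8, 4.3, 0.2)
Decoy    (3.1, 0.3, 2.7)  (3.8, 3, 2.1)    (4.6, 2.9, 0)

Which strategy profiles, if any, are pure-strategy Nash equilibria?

none

Defender against (Patch, Harden): payoffs 4.1, 3.8 → best response Monitor.
Defender against (Patch, Ignore): payoffs 0.1, 3.1 → best response Decoy.
Defender against (Monitor, Harden): payoffs 3.2, 4 → best response Decoy.
Defender against (Monitor, Ignore): payoffs 5.5, 3.8 → best response Monitor.
Defender against (Decoy, Harden): payoffs 4.6, 3.9 → best response Monitor.
Defender against (Decoy, Ignore): payoffs 3.8, 4.6 → best response Decoy.
Attacker against (Monitor, Harden): payoffs 3.8, 3.9, 1.1 → best response Monitor.
Attacker against (Monitor, Ignore): payoffs 0.1, 5, 4.3 → best response Monitor.
Attacker against (Decoy, Harden): payoffs 5.6, 2.2, 4.4 → best response Patch.
Attacker against (Decoy, Ignore): payoffs 0.3, 3, 2.9 → best response Monitor.
Auditor against (Monitor, Patch): payoffs 1.2, 0.8 → best response Harden.
Auditor against (Monitor, Monitor): payoffs 6, 0.4 → best response Harden.
Auditor against (Monitor, Decoy): payoffs 5, 0.2 → best response Harden.
Auditor against (Decoy, Patch): payoffs 6, 2.7 → best response Harden.
Auditor against (Decoy, Monitor): payoffs 5.1, 2.1 → best response Harden.
Auditor against (Decoy, Decoy): payoffs 2, 0 → best response Harden.
No profile is a mutual best response for all players.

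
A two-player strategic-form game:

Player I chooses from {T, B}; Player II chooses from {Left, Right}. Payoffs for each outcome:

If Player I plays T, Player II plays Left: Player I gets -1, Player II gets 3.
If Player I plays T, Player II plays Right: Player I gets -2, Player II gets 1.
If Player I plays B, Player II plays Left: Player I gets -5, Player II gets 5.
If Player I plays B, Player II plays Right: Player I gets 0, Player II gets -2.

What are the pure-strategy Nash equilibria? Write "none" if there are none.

(T, Left)

Mark each player's best response to every combination of opponents' strategies; a profile where every player is best-responding is a pure Nash equilibrium.
Player I against Left: payoffs -1, -5 → best response T.
Player I against Right: payoffs -2, 0 → best response B.
Player II against T: payoffs 3, 1 → best response Left.
Player II against B: payoffs 5, -2 → best response Left.
Mutual best responses: (T, Left).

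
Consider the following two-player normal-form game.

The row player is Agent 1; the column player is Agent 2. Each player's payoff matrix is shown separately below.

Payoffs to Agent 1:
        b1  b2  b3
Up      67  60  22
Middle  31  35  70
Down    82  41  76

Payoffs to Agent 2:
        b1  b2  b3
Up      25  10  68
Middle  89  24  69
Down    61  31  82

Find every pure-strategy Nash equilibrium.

Mark each player's best response to every combination of opponents' strategies; a profile where every player is best-responding is a pure Nash equilibrium.
Agent 1 against b1: payoffs 67, 31, 82 → best response Down.
Agent 1 against b2: payoffs 60, 35, 41 → best response Up.
Agent 1 against b3: payoffs 22, 70, 76 → best response Down.
Agent 2 against Up: payoffs 25, 10, 68 → best response b3.
Agent 2 against Middle: payoffs 89, 24, 69 → best response b1.
Agent 2 against Down: payoffs 61, 31, 82 → best response b3.
Mutual best responses: (Down, b3).

(Down, b3)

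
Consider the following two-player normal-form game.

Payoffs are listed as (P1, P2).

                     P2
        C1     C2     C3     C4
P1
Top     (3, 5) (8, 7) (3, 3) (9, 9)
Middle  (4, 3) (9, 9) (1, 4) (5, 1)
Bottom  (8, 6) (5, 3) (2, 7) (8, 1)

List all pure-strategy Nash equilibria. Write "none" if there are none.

Check each profile: it is a Nash equilibrium iff no player can strictly gain by switching unilaterally.
(Top, C1): P1 can switch to Middle (3 → 4). Not NE.
(Top, C2): P1 can switch to Middle (8 → 9). Not NE.
(Top, C3): P2 can switch to C1 (3 → 5). Not NE.
(Top, C4): P1 gets 9, best alternative 8; P2 gets 9, best alternative 7. No profitable deviation — NE.
(Middle, C1): P1 can switch to Bottom (4 → 8). Not NE.
(Middle, C2): P1 gets 9, best alternative 8; P2 gets 9, best alternative 4. No profitable deviation — NE.
(Middle, C3): P1 can switch to Top (1 → 3). Not NE.
(Middle, C4): P1 can switch to Top (5 → 9). Not NE.
(Bottom, C1): P2 can switch to C3 (6 → 7). Not NE.
(Bottom, C2): P1 can switch to Top (5 → 8). Not NE.
(Bottom, C3): P1 can switch to Top (2 → 3). Not NE.
(Bottom, C4): P1 can switch to Top (8 → 9). Not NE.

Pure-strategy Nash equilibria: (Top, C4); (Middle, C2)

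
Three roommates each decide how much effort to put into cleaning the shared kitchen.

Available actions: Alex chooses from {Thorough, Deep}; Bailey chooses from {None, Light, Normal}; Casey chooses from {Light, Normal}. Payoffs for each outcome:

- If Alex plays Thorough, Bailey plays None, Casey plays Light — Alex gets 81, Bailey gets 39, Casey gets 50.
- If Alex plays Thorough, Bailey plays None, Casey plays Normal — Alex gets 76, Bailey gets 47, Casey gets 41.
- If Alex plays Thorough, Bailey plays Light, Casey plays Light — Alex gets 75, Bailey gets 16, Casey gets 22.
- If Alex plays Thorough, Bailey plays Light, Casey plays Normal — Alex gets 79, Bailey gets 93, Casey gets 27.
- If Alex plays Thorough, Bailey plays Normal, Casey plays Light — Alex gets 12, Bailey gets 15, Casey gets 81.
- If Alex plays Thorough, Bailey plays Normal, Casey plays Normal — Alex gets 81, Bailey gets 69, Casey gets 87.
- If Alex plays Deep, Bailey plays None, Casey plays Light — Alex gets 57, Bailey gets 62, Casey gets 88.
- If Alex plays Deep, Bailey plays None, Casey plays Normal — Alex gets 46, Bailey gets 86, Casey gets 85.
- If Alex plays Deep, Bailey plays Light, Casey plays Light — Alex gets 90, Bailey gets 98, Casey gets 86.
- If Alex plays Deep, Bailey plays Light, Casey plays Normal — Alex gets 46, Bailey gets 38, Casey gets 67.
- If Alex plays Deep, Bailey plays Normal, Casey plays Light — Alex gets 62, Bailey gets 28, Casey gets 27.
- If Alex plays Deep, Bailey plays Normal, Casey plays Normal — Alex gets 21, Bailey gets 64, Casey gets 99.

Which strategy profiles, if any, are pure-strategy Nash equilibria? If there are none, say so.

Mark each player's best response to every combination of opponents' strategies; a profile where every player is best-responding is a pure Nash equilibrium.
Alex against (None, Light): payoffs 81, 57 → best response Thorough.
Alex against (None, Normal): payoffs 76, 46 → best response Thorough.
Alex against (Light, Light): payoffs 75, 90 → best response Deep.
Alex against (Light, Normal): payoffs 79, 46 → best response Thorough.
Alex against (Normal, Light): payoffs 12, 62 → best response Deep.
Alex against (Normal, Normal): payoffs 81, 21 → best response Thorough.
Bailey against (Thorough, Light): payoffs 39, 16, 15 → best response None.
Bailey against (Thorough, Normal): payoffs 47, 93, 69 → best response Light.
Bailey against (Deep, Light): payoffs 62, 98, 28 → best response Light.
Bailey against (Deep, Normal): payoffs 86, 38, 64 → best response None.
Casey against (Thorough, None): payoffs 50, 41 → best response Light.
Casey against (Thorough, Light): payoffs 22, 27 → best response Normal.
Casey against (Thorough, Normal): payoffs 81, 87 → best response Normal.
Casey against (Deep, None): payoffs 88, 85 → best response Light.
Casey against (Deep, Light): payoffs 86, 67 → best response Light.
Casey against (Deep, Normal): payoffs 27, 99 → best response Normal.
Mutual best responses: (Thorough, None, Light); (Thorough, Light, Normal); (Deep, Light, Light).

(Thorough, None, Light) and (Thorough, Light, Normal) and (Deep, Light, Light)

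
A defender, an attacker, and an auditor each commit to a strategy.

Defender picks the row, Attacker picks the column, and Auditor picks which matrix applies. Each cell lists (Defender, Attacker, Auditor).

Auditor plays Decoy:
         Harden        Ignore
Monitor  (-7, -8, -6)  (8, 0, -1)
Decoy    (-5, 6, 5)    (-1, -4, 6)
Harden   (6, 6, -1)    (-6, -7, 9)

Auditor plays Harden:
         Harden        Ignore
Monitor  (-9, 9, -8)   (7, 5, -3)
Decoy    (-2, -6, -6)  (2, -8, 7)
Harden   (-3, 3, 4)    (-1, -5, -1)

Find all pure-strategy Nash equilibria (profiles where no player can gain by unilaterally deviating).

The unique pure-strategy Nash equilibrium is (Monitor, Ignore, Decoy).

(Monitor, Harden, Decoy): Defender can switch to Decoy (-7 → -5). Not NE.
(Monitor, Harden, Harden): Defender can switch to Decoy (-9 → -2). Not NE.
(Monitor, Ignore, Decoy): Defender gets 8, best alternative -1; Attacker gets 0, best alternative -8; Auditor gets -1, best alternative -3. No profitable deviation — NE.
(Monitor, Ignore, Harden): Attacker can switch to Harden (5 → 9). Not NE.
(Decoy, Harden, Decoy): Defender can switch to Harden (-5 → 6). Not NE.
(Decoy, Harden, Harden): Auditor can switch to Decoy (-6 → 5). Not NE.
(Decoy, Ignore, Decoy): Defender can switch to Monitor (-1 → 8). Not NE.
(Decoy, Ignore, Harden): Defender can switch to Monitor (2 → 7). Not NE.
(Harden, Harden, Decoy): Auditor can switch to Harden (-1 → 4). Not NE.
(Harden, Harden, Harden): Defender can switch to Decoy (-3 → -2). Not NE.
(Harden, Ignore, Decoy): Defender can switch to Monitor (-6 → 8). Not NE.
(The remaining 1 profile has a profitable deviation by the same check.)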